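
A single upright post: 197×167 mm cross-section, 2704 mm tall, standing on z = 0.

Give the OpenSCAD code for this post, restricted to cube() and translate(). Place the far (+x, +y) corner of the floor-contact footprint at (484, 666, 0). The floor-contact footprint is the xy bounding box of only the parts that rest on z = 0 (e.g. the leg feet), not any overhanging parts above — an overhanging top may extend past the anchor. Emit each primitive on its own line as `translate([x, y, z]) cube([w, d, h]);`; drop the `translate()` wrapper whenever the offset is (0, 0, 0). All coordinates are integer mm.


translate([287, 499, 0]) cube([197, 167, 2704]);


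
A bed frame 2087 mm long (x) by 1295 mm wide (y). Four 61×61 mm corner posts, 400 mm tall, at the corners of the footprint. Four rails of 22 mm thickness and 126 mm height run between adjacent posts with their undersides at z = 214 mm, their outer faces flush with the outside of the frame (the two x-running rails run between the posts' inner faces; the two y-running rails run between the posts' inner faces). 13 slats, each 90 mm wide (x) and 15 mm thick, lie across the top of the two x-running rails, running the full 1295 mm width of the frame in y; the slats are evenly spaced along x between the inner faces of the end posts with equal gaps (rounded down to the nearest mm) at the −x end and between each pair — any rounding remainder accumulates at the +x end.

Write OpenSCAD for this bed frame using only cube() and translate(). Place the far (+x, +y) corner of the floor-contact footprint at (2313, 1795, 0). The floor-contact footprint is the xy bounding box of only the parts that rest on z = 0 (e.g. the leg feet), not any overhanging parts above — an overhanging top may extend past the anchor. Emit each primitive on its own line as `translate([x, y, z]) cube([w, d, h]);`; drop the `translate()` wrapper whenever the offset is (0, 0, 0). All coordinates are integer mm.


translate([226, 500, 0]) cube([61, 61, 400]);
translate([226, 1734, 0]) cube([61, 61, 400]);
translate([2252, 500, 0]) cube([61, 61, 400]);
translate([2252, 1734, 0]) cube([61, 61, 400]);
translate([287, 500, 214]) cube([1965, 22, 126]);
translate([287, 1773, 214]) cube([1965, 22, 126]);
translate([226, 561, 214]) cube([22, 1173, 126]);
translate([2291, 561, 214]) cube([22, 1173, 126]);
translate([343, 500, 340]) cube([90, 1295, 15]);
translate([489, 500, 340]) cube([90, 1295, 15]);
translate([635, 500, 340]) cube([90, 1295, 15]);
translate([781, 500, 340]) cube([90, 1295, 15]);
translate([927, 500, 340]) cube([90, 1295, 15]);
translate([1073, 500, 340]) cube([90, 1295, 15]);
translate([1219, 500, 340]) cube([90, 1295, 15]);
translate([1365, 500, 340]) cube([90, 1295, 15]);
translate([1511, 500, 340]) cube([90, 1295, 15]);
translate([1657, 500, 340]) cube([90, 1295, 15]);
translate([1803, 500, 340]) cube([90, 1295, 15]);
translate([1949, 500, 340]) cube([90, 1295, 15]);
translate([2095, 500, 340]) cube([90, 1295, 15]);


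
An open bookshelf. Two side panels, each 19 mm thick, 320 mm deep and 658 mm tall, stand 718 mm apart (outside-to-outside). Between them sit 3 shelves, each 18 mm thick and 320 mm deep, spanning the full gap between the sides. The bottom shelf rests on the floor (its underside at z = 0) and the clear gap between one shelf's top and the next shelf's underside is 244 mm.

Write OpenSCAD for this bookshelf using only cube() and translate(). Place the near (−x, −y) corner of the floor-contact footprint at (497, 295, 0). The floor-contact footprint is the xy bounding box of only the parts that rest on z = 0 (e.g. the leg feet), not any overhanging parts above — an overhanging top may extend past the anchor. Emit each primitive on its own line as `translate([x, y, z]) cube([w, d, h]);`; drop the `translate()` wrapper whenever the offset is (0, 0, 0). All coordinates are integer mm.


translate([497, 295, 0]) cube([19, 320, 658]);
translate([1196, 295, 0]) cube([19, 320, 658]);
translate([516, 295, 0]) cube([680, 320, 18]);
translate([516, 295, 262]) cube([680, 320, 18]);
translate([516, 295, 524]) cube([680, 320, 18]);


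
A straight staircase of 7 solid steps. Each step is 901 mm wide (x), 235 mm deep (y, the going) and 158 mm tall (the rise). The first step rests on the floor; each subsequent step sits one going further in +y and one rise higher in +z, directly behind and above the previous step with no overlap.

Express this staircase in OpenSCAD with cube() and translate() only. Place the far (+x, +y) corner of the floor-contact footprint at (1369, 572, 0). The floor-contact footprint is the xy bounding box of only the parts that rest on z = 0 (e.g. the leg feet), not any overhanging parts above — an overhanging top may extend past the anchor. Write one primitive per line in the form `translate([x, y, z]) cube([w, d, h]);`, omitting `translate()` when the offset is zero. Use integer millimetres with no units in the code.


translate([468, 337, 0]) cube([901, 235, 158]);
translate([468, 572, 158]) cube([901, 235, 158]);
translate([468, 807, 316]) cube([901, 235, 158]);
translate([468, 1042, 474]) cube([901, 235, 158]);
translate([468, 1277, 632]) cube([901, 235, 158]);
translate([468, 1512, 790]) cube([901, 235, 158]);
translate([468, 1747, 948]) cube([901, 235, 158]);


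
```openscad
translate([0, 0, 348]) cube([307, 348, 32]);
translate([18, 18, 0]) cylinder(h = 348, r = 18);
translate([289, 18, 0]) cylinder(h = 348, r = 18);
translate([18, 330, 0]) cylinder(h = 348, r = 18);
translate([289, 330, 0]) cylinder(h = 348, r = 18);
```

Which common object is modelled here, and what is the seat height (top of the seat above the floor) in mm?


A stool. The seat height is 380 mm.

A 307×348×32 slab at z = 348 on four corner cylinders — a stool. The seat top is 348 + 32 = 380 mm.


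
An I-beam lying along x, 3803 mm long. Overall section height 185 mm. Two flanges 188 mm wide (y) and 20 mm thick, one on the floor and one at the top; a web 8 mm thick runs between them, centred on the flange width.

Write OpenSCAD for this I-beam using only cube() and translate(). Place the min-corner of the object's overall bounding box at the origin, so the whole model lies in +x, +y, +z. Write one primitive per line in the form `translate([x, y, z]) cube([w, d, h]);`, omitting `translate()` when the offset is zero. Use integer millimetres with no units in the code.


cube([3803, 188, 20]);
translate([0, 90, 20]) cube([3803, 8, 145]);
translate([0, 0, 165]) cube([3803, 188, 20]);


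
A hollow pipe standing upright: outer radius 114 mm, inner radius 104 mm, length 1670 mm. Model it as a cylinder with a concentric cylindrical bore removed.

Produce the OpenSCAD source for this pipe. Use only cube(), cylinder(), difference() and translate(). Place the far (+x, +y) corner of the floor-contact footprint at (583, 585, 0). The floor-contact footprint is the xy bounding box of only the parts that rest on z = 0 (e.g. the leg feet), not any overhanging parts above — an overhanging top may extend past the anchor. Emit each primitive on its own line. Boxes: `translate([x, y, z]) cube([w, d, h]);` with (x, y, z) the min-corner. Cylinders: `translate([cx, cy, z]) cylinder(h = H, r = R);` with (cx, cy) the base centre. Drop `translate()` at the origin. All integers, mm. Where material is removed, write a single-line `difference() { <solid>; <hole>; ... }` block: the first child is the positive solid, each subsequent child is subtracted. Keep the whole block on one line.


difference() { translate([469, 471, 0]) cylinder(h = 1670, r = 114); translate([469, 471, 0]) cylinder(h = 1670, r = 104); }


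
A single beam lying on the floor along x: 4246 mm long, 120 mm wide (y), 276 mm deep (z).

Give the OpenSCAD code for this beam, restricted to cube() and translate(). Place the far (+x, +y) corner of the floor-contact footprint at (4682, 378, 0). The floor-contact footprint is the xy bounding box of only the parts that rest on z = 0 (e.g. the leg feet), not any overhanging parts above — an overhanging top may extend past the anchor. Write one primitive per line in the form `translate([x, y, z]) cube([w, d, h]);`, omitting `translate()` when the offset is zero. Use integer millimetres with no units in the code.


translate([436, 258, 0]) cube([4246, 120, 276]);


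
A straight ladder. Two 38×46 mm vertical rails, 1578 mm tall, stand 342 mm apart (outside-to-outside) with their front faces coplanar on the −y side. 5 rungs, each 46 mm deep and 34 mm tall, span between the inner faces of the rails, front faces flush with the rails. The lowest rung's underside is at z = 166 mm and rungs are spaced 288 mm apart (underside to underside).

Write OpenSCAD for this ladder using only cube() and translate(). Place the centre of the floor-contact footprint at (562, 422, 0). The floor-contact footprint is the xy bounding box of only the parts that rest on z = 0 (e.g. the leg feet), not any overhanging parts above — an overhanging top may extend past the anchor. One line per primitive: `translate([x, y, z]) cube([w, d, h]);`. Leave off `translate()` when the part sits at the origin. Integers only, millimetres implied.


translate([391, 399, 0]) cube([38, 46, 1578]);
translate([695, 399, 0]) cube([38, 46, 1578]);
translate([429, 399, 166]) cube([266, 46, 34]);
translate([429, 399, 454]) cube([266, 46, 34]);
translate([429, 399, 742]) cube([266, 46, 34]);
translate([429, 399, 1030]) cube([266, 46, 34]);
translate([429, 399, 1318]) cube([266, 46, 34]);


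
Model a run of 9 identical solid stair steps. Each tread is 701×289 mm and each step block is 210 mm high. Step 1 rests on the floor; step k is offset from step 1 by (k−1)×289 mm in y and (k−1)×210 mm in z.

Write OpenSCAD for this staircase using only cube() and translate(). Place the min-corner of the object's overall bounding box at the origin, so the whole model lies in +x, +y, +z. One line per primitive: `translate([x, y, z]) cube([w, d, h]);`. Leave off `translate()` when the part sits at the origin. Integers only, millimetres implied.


cube([701, 289, 210]);
translate([0, 289, 210]) cube([701, 289, 210]);
translate([0, 578, 420]) cube([701, 289, 210]);
translate([0, 867, 630]) cube([701, 289, 210]);
translate([0, 1156, 840]) cube([701, 289, 210]);
translate([0, 1445, 1050]) cube([701, 289, 210]);
translate([0, 1734, 1260]) cube([701, 289, 210]);
translate([0, 2023, 1470]) cube([701, 289, 210]);
translate([0, 2312, 1680]) cube([701, 289, 210]);


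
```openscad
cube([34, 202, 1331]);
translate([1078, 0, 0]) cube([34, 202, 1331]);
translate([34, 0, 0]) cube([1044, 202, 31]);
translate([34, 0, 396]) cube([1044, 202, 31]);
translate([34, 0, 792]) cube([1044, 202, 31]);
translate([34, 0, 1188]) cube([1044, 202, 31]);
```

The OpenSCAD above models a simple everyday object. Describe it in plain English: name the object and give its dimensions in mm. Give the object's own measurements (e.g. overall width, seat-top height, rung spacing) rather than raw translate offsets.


An open bookshelf. Two side panels, each 34 mm thick, 202 mm deep and 1331 mm tall, stand 1112 mm apart (outside-to-outside). Between them sit 4 shelves, each 31 mm thick and 202 mm deep, spanning the full gap between the sides. The bottom shelf rests on the floor (its underside at z = 0) and the clear gap between one shelf's top and the next shelf's underside is 365 mm.


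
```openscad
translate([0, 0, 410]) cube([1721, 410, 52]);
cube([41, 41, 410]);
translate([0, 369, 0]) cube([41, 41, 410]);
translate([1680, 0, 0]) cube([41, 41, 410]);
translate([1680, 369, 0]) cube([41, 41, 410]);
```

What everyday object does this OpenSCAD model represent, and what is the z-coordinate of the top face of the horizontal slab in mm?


A bench. The seat-top height is 462 mm.

A long slab on four corner posts — a bench. The slab sits at z = 410 with thickness 52, so the top is 410 + 52 = 462 mm.


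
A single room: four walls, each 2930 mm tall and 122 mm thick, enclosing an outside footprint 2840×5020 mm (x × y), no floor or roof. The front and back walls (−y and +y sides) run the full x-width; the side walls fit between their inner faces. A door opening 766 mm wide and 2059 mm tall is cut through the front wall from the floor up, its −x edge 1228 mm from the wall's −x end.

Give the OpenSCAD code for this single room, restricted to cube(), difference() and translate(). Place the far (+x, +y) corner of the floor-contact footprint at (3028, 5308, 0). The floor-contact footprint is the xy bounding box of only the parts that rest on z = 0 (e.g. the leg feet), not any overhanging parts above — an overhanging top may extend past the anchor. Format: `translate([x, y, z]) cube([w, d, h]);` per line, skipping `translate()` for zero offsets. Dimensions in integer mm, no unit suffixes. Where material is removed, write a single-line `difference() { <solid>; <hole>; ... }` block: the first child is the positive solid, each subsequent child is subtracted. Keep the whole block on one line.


difference() { translate([188, 288, 0]) cube([2840, 122, 2930]); translate([1416, 288, 0]) cube([766, 122, 2059]); }
translate([188, 5186, 0]) cube([2840, 122, 2930]);
translate([188, 410, 0]) cube([122, 4776, 2930]);
translate([2906, 410, 0]) cube([122, 4776, 2930]);


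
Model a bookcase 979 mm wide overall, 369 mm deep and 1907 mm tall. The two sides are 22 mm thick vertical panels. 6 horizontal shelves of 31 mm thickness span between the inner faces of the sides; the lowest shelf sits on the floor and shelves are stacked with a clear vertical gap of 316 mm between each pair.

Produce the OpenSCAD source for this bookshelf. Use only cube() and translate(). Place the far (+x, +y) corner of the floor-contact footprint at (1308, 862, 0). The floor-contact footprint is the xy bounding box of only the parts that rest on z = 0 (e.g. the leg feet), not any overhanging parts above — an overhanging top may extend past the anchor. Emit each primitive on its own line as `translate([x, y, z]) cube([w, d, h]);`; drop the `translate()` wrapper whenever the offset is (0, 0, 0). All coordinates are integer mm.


translate([329, 493, 0]) cube([22, 369, 1907]);
translate([1286, 493, 0]) cube([22, 369, 1907]);
translate([351, 493, 0]) cube([935, 369, 31]);
translate([351, 493, 347]) cube([935, 369, 31]);
translate([351, 493, 694]) cube([935, 369, 31]);
translate([351, 493, 1041]) cube([935, 369, 31]);
translate([351, 493, 1388]) cube([935, 369, 31]);
translate([351, 493, 1735]) cube([935, 369, 31]);


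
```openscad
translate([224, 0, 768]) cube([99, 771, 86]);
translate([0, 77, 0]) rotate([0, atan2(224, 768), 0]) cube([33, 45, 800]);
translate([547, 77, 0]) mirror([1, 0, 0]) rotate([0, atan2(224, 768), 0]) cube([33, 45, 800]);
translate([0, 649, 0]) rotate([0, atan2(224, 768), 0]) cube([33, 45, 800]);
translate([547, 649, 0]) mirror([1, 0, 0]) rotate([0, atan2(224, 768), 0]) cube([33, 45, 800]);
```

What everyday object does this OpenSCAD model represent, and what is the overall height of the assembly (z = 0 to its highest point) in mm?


A sawhorse. The overall height is 854 mm.

A beam across two mirrored pairs of raked legs — a sawhorse. The beam's underside is at z = 768 (matching the legs' vertical rise in atan2(224, 768)) and the beam is 86 mm tall, so its top is at 768 + 86 = 854 mm. The raked legs top out at the beam's underside, so that is the highest point.


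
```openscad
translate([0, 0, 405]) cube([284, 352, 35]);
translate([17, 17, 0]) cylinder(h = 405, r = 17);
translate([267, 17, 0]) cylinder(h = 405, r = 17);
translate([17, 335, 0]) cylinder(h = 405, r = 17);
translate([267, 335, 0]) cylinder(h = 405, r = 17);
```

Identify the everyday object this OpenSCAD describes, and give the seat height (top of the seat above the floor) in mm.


A stool. The seat height is 440 mm.

A 284×352×35 slab at z = 405 on four corner cylinders — a stool. The seat top is 405 + 35 = 440 mm.


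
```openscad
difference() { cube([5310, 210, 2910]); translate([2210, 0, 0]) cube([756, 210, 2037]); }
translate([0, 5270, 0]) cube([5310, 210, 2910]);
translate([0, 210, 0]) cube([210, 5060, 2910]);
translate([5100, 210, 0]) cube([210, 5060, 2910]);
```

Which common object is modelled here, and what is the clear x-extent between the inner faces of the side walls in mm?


A single room. The interior width is 4890 mm.

Four walls enclosing a rectangle with a door in the front wall — a room. Outside width 5310 minus two 210 mm walls gives 4890 mm.


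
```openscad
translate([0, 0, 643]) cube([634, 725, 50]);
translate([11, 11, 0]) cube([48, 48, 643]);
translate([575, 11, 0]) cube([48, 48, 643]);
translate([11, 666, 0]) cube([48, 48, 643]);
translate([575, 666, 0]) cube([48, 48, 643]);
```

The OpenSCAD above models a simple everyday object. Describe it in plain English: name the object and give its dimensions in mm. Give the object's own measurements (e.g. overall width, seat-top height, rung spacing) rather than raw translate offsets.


A table: top 634 mm (x) × 725 mm (y), 50 mm thick, upper face at z = 693 mm, on four 48×48 mm square legs, each inset 11 mm from the nearest pair of top edges from z = 0 to the bottom of the top.


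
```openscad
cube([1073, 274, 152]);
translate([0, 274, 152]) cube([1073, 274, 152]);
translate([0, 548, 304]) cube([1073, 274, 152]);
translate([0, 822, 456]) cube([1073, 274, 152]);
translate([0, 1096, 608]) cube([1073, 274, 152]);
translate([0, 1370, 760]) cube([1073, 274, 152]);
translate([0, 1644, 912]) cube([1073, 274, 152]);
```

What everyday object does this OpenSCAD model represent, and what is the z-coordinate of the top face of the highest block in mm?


A staircase. The total rise is 1064 mm.

7 identical blocks, each offset up and back from the previous — a staircase. Each step is 152 mm tall and there are 7 of them, so the total rise is 7 × 152 = 1064 mm.


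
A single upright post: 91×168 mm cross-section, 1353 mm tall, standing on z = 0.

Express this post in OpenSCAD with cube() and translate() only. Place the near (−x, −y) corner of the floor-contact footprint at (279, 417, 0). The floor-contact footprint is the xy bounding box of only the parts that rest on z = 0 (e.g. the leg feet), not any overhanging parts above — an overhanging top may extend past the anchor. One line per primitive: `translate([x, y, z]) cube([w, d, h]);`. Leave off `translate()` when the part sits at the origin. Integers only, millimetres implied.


translate([279, 417, 0]) cube([91, 168, 1353]);


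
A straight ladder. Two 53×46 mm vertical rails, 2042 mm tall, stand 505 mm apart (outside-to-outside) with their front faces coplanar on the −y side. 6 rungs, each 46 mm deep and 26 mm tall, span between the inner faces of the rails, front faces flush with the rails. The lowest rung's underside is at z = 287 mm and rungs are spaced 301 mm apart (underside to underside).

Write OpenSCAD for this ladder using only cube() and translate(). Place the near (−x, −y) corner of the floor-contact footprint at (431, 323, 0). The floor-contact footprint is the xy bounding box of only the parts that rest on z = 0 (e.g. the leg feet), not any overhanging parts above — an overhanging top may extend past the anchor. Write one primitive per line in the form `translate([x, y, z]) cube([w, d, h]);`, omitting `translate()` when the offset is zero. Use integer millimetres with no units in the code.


translate([431, 323, 0]) cube([53, 46, 2042]);
translate([883, 323, 0]) cube([53, 46, 2042]);
translate([484, 323, 287]) cube([399, 46, 26]);
translate([484, 323, 588]) cube([399, 46, 26]);
translate([484, 323, 889]) cube([399, 46, 26]);
translate([484, 323, 1190]) cube([399, 46, 26]);
translate([484, 323, 1491]) cube([399, 46, 26]);
translate([484, 323, 1792]) cube([399, 46, 26]);


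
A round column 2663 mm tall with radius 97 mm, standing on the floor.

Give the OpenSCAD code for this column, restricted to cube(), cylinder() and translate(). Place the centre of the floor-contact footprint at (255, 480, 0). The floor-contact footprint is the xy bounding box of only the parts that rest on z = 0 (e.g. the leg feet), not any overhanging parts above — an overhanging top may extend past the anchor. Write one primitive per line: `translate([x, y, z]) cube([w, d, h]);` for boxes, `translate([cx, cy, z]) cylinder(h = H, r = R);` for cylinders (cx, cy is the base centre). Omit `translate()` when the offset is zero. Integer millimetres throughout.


translate([255, 480, 0]) cylinder(h = 2663, r = 97);


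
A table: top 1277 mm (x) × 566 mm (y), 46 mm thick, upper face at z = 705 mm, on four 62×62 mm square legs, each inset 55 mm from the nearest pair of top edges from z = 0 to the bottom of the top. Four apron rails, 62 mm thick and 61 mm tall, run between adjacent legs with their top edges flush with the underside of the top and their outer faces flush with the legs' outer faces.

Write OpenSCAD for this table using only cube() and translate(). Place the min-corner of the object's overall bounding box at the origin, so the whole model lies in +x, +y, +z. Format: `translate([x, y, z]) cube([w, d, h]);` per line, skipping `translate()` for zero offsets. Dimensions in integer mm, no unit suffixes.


translate([0, 0, 659]) cube([1277, 566, 46]);
translate([55, 55, 0]) cube([62, 62, 659]);
translate([1160, 55, 0]) cube([62, 62, 659]);
translate([55, 449, 0]) cube([62, 62, 659]);
translate([1160, 449, 0]) cube([62, 62, 659]);
translate([117, 55, 598]) cube([1043, 62, 61]);
translate([117, 449, 598]) cube([1043, 62, 61]);
translate([55, 117, 598]) cube([62, 332, 61]);
translate([1160, 117, 598]) cube([62, 332, 61]);


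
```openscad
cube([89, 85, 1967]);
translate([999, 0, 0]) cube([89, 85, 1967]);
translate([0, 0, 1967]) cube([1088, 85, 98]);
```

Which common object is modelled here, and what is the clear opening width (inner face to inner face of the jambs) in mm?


A door frame. The clear opening width is 910 mm.

Two 1967 mm tall posts with a header on top — a door frame. The left jamb is 89 mm wide at x = 0; the right jamb starts at x = 999. The clear opening is 999 − 89 = 910 mm.


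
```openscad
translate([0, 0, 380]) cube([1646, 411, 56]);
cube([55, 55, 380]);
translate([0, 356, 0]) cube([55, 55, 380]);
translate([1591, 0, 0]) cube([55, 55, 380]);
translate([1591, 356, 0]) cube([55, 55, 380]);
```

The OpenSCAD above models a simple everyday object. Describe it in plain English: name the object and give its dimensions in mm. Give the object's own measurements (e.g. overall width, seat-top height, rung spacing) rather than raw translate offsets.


A long wooden bench with a 1646 mm (x) × 411 mm (y) seat, 56 mm thick, its top surface 436 mm above the floor. Four 55 mm square legs at the seat corners, flush with the edges, run from z = 0 to the seat underside.


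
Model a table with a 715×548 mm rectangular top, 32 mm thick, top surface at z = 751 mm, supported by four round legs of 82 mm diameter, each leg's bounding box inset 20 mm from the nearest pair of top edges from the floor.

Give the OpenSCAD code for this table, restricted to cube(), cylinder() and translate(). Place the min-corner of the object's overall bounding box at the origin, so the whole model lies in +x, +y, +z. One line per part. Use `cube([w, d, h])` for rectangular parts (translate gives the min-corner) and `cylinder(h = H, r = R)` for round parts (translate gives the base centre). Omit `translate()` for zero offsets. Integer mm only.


// leg_h = 751 - 32 = 719
translate([0, 0, 719]) cube([715, 548, 32]);
translate([61, 61, 0]) cylinder(h = 719, r = 41);
translate([654, 61, 0]) cylinder(h = 719, r = 41);
translate([61, 487, 0]) cylinder(h = 719, r = 41);
translate([654, 487, 0]) cylinder(h = 719, r = 41);


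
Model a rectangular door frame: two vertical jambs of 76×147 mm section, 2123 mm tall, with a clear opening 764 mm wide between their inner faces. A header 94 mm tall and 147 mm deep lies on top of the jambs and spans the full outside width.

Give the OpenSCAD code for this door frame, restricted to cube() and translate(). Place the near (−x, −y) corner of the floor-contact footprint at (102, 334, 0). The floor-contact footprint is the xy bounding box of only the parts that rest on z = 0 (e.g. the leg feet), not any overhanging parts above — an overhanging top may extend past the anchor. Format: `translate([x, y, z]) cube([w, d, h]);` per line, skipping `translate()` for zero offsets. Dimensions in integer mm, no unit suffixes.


translate([102, 334, 0]) cube([76, 147, 2123]);
translate([942, 334, 0]) cube([76, 147, 2123]);
translate([102, 334, 2123]) cube([916, 147, 94]);


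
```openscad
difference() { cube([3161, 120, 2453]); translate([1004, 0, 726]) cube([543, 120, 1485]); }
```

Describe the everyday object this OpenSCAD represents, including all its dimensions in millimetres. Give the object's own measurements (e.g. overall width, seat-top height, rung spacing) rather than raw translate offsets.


A wall 3161 mm long (x), 120 mm thick (y), 2453 mm tall, with a rectangular window opening cut through it. The opening is 543 mm wide and 1485 mm tall; its sill is at z = 726 mm and its near (−x) edge is 1004 mm from the wall's −x end. The opening passes through the full wall thickness.


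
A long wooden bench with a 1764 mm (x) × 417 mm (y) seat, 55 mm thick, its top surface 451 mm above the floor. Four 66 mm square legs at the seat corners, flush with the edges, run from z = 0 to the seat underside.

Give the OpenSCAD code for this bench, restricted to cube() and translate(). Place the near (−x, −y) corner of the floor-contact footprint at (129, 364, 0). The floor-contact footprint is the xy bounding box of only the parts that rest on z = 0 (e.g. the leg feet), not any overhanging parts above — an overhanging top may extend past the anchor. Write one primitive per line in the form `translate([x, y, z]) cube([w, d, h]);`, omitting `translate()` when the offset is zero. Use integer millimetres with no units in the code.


translate([129, 364, 396]) cube([1764, 417, 55]);
translate([129, 364, 0]) cube([66, 66, 396]);
translate([129, 715, 0]) cube([66, 66, 396]);
translate([1827, 364, 0]) cube([66, 66, 396]);
translate([1827, 715, 0]) cube([66, 66, 396]);


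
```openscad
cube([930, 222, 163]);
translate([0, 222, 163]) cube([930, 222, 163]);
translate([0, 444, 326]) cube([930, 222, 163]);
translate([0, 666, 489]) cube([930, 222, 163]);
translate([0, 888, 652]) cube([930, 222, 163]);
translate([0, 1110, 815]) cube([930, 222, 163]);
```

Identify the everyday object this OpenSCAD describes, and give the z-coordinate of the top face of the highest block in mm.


A staircase. The total rise is 978 mm.

6 identical blocks, each offset up and back from the previous — a staircase. Each step is 163 mm tall and there are 6 of them, so the total rise is 6 × 163 = 978 mm.


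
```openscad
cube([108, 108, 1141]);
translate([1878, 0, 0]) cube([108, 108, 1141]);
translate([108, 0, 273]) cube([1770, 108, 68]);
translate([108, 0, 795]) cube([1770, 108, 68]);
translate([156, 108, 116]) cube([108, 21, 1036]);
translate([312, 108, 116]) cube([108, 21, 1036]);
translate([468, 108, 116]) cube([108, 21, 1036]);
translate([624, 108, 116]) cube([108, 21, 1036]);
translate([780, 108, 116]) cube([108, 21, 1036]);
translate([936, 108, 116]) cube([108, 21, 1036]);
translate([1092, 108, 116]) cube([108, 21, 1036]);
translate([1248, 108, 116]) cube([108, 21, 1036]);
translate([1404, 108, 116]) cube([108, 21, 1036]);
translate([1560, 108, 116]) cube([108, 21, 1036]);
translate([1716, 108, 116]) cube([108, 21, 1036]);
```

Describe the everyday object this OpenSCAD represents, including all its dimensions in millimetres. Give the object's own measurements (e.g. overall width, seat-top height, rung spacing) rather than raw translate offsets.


A fence section. Two 108×108 mm posts, 1141 mm tall, stand on the floor with a clear span of 1770 mm between their inner faces. Two horizontal rails of 108×68 mm section span the gap between the posts with their undersides at z = 273 mm and z = 795 mm, flush with the posts' −y face. 11 pickets, each 108 mm wide, 21 mm thick and 1036 mm tall, are fixed to the +y face of the rails with their bottoms at z = 116 mm, spaced across the span with a 48 mm gap after the −x post and between neighbouring pickets, with 54 mm left before the +x post.


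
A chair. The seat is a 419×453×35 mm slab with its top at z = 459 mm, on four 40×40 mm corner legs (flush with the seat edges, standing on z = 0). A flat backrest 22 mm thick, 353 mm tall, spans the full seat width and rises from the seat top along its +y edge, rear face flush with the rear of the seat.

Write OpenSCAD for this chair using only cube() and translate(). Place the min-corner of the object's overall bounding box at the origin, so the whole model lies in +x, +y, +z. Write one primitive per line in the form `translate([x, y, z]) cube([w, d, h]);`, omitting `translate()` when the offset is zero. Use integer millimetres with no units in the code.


// leg_h = 459 - 35 = 424
translate([0, 0, 424]) cube([419, 453, 35]);
cube([40, 40, 424]);
translate([379, 0, 0]) cube([40, 40, 424]);
translate([0, 413, 0]) cube([40, 40, 424]);
translate([379, 413, 0]) cube([40, 40, 424]);
translate([0, 431, 459]) cube([419, 22, 353]);


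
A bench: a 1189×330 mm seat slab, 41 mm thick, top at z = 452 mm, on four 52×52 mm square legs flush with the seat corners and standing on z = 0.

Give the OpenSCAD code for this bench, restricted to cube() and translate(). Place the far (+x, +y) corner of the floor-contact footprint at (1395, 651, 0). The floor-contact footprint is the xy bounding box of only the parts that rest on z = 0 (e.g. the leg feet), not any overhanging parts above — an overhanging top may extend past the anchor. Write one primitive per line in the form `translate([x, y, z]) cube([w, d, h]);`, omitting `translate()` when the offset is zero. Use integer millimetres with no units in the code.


translate([206, 321, 411]) cube([1189, 330, 41]);
translate([206, 321, 0]) cube([52, 52, 411]);
translate([206, 599, 0]) cube([52, 52, 411]);
translate([1343, 321, 0]) cube([52, 52, 411]);
translate([1343, 599, 0]) cube([52, 52, 411]);


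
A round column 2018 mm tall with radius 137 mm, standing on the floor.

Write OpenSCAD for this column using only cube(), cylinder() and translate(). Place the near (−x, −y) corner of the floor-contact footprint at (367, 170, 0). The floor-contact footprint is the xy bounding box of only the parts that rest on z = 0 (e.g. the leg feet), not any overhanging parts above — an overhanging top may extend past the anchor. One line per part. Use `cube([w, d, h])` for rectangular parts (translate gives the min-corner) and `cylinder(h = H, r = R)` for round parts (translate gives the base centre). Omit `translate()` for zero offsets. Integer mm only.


translate([504, 307, 0]) cylinder(h = 2018, r = 137);


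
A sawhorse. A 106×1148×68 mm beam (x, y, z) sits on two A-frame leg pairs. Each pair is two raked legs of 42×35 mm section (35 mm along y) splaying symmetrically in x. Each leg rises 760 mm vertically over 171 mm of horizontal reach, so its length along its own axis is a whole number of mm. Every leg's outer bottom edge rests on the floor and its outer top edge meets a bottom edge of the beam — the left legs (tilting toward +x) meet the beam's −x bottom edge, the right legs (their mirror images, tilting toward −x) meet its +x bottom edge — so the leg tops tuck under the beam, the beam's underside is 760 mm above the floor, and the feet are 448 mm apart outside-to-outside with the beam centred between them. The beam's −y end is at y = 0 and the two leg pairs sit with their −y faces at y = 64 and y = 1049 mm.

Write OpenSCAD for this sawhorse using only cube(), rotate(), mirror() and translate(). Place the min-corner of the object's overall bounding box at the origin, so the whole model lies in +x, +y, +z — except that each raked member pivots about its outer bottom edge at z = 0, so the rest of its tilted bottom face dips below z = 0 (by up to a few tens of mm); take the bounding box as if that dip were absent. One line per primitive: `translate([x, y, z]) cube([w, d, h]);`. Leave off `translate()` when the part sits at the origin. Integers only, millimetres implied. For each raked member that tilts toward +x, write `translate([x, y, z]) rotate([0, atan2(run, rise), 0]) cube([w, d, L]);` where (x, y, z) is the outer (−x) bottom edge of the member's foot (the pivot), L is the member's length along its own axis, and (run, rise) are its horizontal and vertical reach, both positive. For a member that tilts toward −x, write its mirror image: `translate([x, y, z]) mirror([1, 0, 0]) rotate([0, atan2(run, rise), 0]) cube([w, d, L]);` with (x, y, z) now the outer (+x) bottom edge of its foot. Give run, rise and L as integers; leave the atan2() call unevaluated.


// leg length = √(171² + 760²) = 779
// right-leg outer foot x = 2·171 + 106 = 448
// beam min-corner = (171, 0, 760)
translate([171, 0, 760]) cube([106, 1148, 68]);
translate([0, 64, 0]) rotate([0, atan2(171, 760), 0]) cube([42, 35, 779]);
translate([448, 64, 0]) mirror([1, 0, 0]) rotate([0, atan2(171, 760), 0]) cube([42, 35, 779]);
translate([0, 1049, 0]) rotate([0, atan2(171, 760), 0]) cube([42, 35, 779]);
translate([448, 1049, 0]) mirror([1, 0, 0]) rotate([0, atan2(171, 760), 0]) cube([42, 35, 779]);


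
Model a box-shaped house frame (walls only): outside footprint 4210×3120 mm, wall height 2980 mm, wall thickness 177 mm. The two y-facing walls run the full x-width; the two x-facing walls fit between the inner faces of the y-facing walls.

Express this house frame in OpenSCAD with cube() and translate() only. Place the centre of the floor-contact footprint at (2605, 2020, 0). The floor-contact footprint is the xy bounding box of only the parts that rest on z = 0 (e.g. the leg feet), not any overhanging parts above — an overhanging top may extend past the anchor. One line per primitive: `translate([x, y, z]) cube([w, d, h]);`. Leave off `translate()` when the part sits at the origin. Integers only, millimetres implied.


translate([500, 460, 0]) cube([4210, 177, 2980]);
translate([500, 3403, 0]) cube([4210, 177, 2980]);
translate([500, 637, 0]) cube([177, 2766, 2980]);
translate([4533, 637, 0]) cube([177, 2766, 2980]);


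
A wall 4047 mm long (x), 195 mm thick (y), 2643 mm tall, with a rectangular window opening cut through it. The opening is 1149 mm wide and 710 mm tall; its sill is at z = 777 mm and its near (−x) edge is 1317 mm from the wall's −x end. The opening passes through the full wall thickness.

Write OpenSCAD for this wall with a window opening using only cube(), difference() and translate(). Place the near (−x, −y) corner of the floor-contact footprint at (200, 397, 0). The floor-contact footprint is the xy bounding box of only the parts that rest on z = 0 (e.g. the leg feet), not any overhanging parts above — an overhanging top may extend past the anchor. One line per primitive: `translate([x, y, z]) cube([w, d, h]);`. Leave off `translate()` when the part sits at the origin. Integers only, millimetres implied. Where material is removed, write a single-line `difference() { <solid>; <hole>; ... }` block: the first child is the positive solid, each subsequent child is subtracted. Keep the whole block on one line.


difference() { translate([200, 397, 0]) cube([4047, 195, 2643]); translate([1517, 397, 777]) cube([1149, 195, 710]); }


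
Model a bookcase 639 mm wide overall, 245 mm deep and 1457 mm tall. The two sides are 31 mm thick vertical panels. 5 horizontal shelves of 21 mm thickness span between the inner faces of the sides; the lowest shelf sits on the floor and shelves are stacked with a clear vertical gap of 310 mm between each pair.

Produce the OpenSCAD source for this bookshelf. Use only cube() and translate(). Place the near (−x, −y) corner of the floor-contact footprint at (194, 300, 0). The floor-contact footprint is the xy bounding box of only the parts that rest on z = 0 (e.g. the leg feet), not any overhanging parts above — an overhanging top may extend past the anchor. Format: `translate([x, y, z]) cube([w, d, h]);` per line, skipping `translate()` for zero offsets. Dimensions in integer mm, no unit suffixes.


translate([194, 300, 0]) cube([31, 245, 1457]);
translate([802, 300, 0]) cube([31, 245, 1457]);
translate([225, 300, 0]) cube([577, 245, 21]);
translate([225, 300, 331]) cube([577, 245, 21]);
translate([225, 300, 662]) cube([577, 245, 21]);
translate([225, 300, 993]) cube([577, 245, 21]);
translate([225, 300, 1324]) cube([577, 245, 21]);


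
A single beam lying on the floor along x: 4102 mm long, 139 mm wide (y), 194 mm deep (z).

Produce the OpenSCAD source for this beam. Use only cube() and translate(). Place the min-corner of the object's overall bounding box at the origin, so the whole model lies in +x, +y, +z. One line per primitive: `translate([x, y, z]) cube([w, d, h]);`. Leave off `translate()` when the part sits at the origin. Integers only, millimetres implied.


cube([4102, 139, 194]);


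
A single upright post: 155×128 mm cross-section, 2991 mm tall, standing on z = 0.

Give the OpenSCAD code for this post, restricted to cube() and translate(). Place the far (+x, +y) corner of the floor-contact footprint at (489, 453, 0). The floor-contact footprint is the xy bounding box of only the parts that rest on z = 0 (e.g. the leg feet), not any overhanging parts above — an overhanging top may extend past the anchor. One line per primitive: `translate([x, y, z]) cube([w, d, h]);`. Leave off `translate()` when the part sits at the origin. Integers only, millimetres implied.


translate([334, 325, 0]) cube([155, 128, 2991]);


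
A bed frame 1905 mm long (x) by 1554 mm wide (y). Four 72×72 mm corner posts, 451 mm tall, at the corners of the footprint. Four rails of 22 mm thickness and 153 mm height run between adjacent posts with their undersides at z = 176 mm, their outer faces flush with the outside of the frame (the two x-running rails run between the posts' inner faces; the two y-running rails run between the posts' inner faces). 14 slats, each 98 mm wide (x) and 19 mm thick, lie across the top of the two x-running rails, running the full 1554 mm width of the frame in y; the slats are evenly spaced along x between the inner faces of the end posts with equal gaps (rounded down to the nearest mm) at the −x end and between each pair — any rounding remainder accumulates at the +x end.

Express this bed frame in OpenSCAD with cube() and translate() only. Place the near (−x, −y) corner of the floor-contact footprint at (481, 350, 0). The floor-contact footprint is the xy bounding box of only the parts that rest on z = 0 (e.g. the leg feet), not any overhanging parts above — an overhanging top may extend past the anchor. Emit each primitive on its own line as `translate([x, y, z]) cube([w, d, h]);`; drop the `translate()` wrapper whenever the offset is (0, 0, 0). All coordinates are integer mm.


translate([481, 350, 0]) cube([72, 72, 451]);
translate([481, 1832, 0]) cube([72, 72, 451]);
translate([2314, 350, 0]) cube([72, 72, 451]);
translate([2314, 1832, 0]) cube([72, 72, 451]);
translate([553, 350, 176]) cube([1761, 22, 153]);
translate([553, 1882, 176]) cube([1761, 22, 153]);
translate([481, 422, 176]) cube([22, 1410, 153]);
translate([2364, 422, 176]) cube([22, 1410, 153]);
translate([578, 350, 329]) cube([98, 1554, 19]);
translate([701, 350, 329]) cube([98, 1554, 19]);
translate([824, 350, 329]) cube([98, 1554, 19]);
translate([947, 350, 329]) cube([98, 1554, 19]);
translate([1070, 350, 329]) cube([98, 1554, 19]);
translate([1193, 350, 329]) cube([98, 1554, 19]);
translate([1316, 350, 329]) cube([98, 1554, 19]);
translate([1439, 350, 329]) cube([98, 1554, 19]);
translate([1562, 350, 329]) cube([98, 1554, 19]);
translate([1685, 350, 329]) cube([98, 1554, 19]);
translate([1808, 350, 329]) cube([98, 1554, 19]);
translate([1931, 350, 329]) cube([98, 1554, 19]);
translate([2054, 350, 329]) cube([98, 1554, 19]);
translate([2177, 350, 329]) cube([98, 1554, 19]);


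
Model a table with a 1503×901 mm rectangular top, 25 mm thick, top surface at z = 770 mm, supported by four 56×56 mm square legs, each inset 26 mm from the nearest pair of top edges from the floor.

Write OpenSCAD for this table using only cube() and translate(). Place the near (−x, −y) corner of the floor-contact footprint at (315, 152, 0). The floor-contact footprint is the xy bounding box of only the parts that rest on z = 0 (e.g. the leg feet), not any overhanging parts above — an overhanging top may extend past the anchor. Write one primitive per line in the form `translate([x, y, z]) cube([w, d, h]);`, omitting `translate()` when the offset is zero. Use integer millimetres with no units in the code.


translate([289, 126, 745]) cube([1503, 901, 25]);
translate([315, 152, 0]) cube([56, 56, 745]);
translate([1710, 152, 0]) cube([56, 56, 745]);
translate([315, 945, 0]) cube([56, 56, 745]);
translate([1710, 945, 0]) cube([56, 56, 745]);
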